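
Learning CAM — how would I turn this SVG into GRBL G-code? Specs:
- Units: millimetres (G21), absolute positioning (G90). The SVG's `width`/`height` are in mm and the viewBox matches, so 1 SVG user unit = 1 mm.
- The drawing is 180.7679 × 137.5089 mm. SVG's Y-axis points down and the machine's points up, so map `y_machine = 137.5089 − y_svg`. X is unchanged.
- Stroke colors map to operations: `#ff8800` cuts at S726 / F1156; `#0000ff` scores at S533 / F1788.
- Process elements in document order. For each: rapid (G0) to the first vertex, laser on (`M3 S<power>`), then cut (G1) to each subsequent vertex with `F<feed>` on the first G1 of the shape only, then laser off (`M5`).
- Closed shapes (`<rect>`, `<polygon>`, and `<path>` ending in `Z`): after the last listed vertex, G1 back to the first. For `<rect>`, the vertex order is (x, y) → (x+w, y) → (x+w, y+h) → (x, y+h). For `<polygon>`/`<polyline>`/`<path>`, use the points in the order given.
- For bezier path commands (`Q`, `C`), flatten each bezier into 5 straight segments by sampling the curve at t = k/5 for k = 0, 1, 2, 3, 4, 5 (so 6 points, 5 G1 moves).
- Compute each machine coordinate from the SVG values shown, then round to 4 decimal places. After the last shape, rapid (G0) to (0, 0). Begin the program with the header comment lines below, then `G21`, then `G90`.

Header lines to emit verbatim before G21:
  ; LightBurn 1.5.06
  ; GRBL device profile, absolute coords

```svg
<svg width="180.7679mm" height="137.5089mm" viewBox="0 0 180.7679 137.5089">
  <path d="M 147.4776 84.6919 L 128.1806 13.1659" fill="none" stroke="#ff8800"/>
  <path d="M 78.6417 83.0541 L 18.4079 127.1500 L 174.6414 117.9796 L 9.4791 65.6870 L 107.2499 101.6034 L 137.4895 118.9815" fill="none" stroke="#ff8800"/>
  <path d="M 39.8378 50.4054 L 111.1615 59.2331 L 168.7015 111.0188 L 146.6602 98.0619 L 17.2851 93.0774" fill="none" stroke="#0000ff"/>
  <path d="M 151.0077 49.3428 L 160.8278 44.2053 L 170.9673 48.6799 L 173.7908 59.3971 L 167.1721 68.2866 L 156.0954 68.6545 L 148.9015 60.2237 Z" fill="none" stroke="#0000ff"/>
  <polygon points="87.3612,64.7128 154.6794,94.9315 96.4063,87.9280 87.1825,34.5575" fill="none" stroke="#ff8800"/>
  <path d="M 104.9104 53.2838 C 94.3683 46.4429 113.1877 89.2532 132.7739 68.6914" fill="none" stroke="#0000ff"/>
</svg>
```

; LightBurn 1.5.06
; GRBL device profile, absolute coords
G21
G90
G0 X147.4776 Y52.8170
M3 S726
G1 X128.1806 Y124.3430 F1156
M5
G0 X78.6417 Y54.4548
M3 S726
G1 X18.4079 Y10.3589 F1156
G1 X174.6414 Y19.5293
G1 X9.4791 Y71.8219
G1 X107.2499 Y35.9055
G1 X137.4895 Y18.5274
M5
G0 X39.8378 Y87.1035
M3 S533
G1 X111.1615 Y78.2758 F1788
G1 X168.7015 Y26.4901
G1 X146.6602 Y39.4470
G1 X17.2851 Y44.4315
M5
G0 X151.0077 Y88.1661
M3 S533
G1 X160.8278 Y93.3036 F1788
G1 X170.9673 Y88.8290
G1 X173.7908 Y78.1118
G1 X167.1721 Y69.2223
G1 X156.0954 Y68.8544
G1 X148.9015 Y77.2852
G1 X151.0077 Y88.1661
M5
G0 X87.3612 Y72.7961
M3 S726
G1 X154.6794 Y42.5774 F1156
G1 X96.4063 Y49.5809
G1 X87.1825 Y102.9514
G1 X87.3612 Y72.7961
M5
G0 X104.9104 Y84.2251
M3 S533
G1 X101.8798 Y83.2757 F1788
G1 X104.5233 Y75.8351
G1 X111.4686 Y67.3285
G1 X121.3430 Y63.1809
G1 X132.7739 Y68.8175
M5
G0 X0.0000 Y0.0000

Since the viewBox matches the mm dimensions, user units are millimetres directly. The only transform is the Y-flip y_m = 137.5089 − y_svg.

Shape 1 is a line segment drawn with `<path>`. Its stroke #ff8800 means cut at S726, F1156. After flipping Y the toolpath is (147.4776,52.8170) → (128.1806,124.3430).

Shape 2 is a open polyline drawn with `<path>`. Its stroke #ff8800 means cut at S726, F1156. After flipping Y the toolpath is (78.6417,54.4548) → (18.4079,10.3589) → (174.6414,19.5293) → (9.4791,71.8219) → (107.2499,35.9055) → (137.4895,18.5274).

Shape 3 is a open polyline drawn with `<path>`. Its stroke #0000ff means score at S533, F1788. After flipping Y the toolpath is (39.8378,87.1035) → (111.1615,78.2758) → (168.7015,26.4901) → (146.6602,39.4470) → (17.2851,44.4315).

Shape 4 is a regular polygon drawn with `<path>`. Its stroke #0000ff means score at S533, F1788. After flipping Y the toolpath is (151.0077,88.1661) → (160.8278,93.3036) → (170.9673,88.8290) → (173.7908,78.1118) → (167.1721,69.2223) → (156.0954,68.8544) → (148.9015,77.2852) → (151.0077,88.1661), returning to the start.

Shape 5 is a closed polygon drawn with `<polygon>`. Its stroke #ff8800 means cut at S726, F1156. After flipping Y the toolpath is (87.3612,72.7961) → (154.6794,42.5774) → (96.4063,49.5809) → (87.1825,102.9514) → (87.3612,72.7961), returning to the start.

Shape 6 is a cubic bezier drawn with `<path>`. Its stroke #0000ff means score at S533, F1788. After flipping Y the toolpath is (104.9104,84.2251) → (101.8798,83.2757) → (104.5233,75.8351) → (111.4686,67.3285) → (121.3430,63.1809) → (132.7739,68.8175).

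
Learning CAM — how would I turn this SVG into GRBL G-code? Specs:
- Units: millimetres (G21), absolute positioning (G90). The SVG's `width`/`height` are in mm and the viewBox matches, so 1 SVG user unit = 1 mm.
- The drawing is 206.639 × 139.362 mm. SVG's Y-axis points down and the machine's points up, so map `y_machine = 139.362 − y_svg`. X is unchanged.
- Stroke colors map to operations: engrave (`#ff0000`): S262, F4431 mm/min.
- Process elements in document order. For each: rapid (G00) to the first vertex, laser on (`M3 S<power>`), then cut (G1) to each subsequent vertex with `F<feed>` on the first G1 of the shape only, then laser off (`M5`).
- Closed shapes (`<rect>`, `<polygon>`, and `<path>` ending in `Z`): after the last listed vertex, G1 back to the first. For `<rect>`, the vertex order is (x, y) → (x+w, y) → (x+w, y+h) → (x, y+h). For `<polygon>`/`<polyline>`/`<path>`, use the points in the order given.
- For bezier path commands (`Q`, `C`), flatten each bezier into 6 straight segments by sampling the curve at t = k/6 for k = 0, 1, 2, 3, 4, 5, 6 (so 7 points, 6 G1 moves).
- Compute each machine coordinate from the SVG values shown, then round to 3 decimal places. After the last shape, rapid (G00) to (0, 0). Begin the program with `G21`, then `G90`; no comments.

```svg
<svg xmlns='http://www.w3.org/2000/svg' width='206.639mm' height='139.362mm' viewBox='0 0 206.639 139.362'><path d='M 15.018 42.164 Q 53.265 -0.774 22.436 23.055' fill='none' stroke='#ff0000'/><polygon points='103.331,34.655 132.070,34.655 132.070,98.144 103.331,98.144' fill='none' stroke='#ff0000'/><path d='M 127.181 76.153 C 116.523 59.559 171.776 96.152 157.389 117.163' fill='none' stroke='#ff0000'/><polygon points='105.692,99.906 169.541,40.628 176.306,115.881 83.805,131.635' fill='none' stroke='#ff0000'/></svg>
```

1 u = 1 mm; y_m = 139.362 − y.

[1] `<path>` quadratic bezier, #ff0000→engrave S262 F4431: (15.018,97.198) → (25.848,109.656) → (32.841,118.405) → (35.996,123.444) → (35.314,124.774) → (30.794,122.395) → (22.436,116.307)

[2] `<polygon>` rectangle, #ff0000→engrave S262 F4431: (103.331,104.707) → (132.070,104.707) → (132.070,41.218) → (103.331,41.218) → (103.331,104.707) (closed)

[3] `<path>` cubic bezier, #ff0000→engrave S262 F4431: (127.181,63.209) → (126.717,67.392) → (133.473,64.621) → (143.683,56.806) → (153.583,45.857) → (159.407,33.685) → (157.389,22.199)

[4] `<polygon>` closed polygon, #ff0000→engrave S262 F4431: (105.692,39.456) → (169.541,98.734) → (176.306,23.481) → (83.805,7.727) → (105.692,39.456) (closed)

G21
G90
G00 X15.018 Y97.198
M3 S262
G1 X25.848 Y109.656 F4431
G1 X32.841 Y118.405
G1 X35.996 Y123.444
G1 X35.314 Y124.774
G1 X30.794 Y122.395
G1 X22.436 Y116.307
M5
G00 X103.331 Y104.707
M3 S262
G1 X132.070 Y104.707 F4431
G1 X132.070 Y41.218
G1 X103.331 Y41.218
G1 X103.331 Y104.707
M5
G00 X127.181 Y63.209
M3 S262
G1 X126.717 Y67.392 F4431
G1 X133.473 Y64.621
G1 X143.683 Y56.806
G1 X153.583 Y45.857
G1 X159.407 Y33.685
G1 X157.389 Y22.199
M5
G00 X105.692 Y39.456
M3 S262
G1 X169.541 Y98.734 F4431
G1 X176.306 Y23.481
G1 X83.805 Y7.727
G1 X105.692 Y39.456
M5
G00 X0.000 Y0.000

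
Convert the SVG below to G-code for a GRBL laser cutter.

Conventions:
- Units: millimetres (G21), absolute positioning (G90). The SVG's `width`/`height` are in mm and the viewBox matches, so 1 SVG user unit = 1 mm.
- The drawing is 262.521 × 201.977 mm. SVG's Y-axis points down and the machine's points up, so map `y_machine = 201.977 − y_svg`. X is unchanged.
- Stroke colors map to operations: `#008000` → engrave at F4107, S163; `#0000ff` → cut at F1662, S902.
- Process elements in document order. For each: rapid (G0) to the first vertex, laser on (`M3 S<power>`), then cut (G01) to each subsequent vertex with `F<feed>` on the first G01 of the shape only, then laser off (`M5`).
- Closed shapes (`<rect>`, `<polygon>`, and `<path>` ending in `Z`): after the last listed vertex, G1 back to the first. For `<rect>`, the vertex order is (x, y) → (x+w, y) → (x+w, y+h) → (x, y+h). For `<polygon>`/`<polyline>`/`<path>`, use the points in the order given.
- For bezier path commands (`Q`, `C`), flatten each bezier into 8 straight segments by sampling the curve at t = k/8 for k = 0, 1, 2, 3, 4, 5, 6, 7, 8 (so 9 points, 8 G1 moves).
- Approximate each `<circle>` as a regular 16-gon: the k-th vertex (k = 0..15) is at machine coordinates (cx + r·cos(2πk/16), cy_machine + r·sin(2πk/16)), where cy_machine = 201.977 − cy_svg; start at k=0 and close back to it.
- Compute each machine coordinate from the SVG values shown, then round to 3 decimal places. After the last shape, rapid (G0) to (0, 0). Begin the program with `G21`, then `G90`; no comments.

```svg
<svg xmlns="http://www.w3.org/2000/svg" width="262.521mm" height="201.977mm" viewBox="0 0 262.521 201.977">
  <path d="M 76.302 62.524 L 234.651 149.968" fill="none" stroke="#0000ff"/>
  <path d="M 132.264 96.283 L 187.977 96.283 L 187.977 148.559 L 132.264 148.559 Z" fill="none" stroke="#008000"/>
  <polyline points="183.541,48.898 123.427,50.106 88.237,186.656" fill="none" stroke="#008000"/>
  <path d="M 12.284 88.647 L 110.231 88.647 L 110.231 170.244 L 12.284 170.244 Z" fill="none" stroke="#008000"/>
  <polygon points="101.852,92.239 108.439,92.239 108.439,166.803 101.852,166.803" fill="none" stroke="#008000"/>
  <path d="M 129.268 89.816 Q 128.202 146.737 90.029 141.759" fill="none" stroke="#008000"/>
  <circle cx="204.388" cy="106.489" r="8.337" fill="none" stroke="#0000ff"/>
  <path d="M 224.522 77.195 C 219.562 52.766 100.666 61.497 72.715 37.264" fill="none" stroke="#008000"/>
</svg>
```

G21
G90
G0 X76.302 Y139.453
M3 S902
G01 X234.651 Y52.009 F1662
M5
G0 X132.264 Y105.694
M3 S163
G01 X187.977 Y105.694 F4107
G01 X187.977 Y53.418
G01 X132.264 Y53.418
G01 X132.264 Y105.694
M5
G0 X183.541 Y153.079
M3 S163
G01 X123.427 Y151.871 F4107
G01 X88.237 Y15.321
M5
G0 X12.284 Y113.330
M3 S163
G01 X110.231 Y113.330 F4107
G01 X110.231 Y31.733
G01 X12.284 Y31.733
G01 X12.284 Y113.330
M5
G0 X101.852 Y109.738
M3 S163
G01 X108.439 Y109.738 F4107
G01 X108.439 Y35.174
G01 X101.852 Y35.174
G01 X101.852 Y109.738
M5
G0 X129.268 Y112.161
M3 S163
G01 X128.422 Y98.898 F4107
G01 X126.416 Y87.569
G01 X123.250 Y78.175
G01 X118.925 Y70.715
G01 X113.441 Y65.189
G01 X106.796 Y61.598
G01 X98.992 Y59.941
G01 X90.029 Y60.218
M5
G0 X212.725 Y95.488
M3 S902
G01 X212.090 Y98.678 F1662
G01 X210.283 Y101.383
G01 X207.578 Y103.190
G01 X204.388 Y103.825
G01 X201.198 Y103.190
G01 X198.493 Y101.383
G01 X196.686 Y98.678
G01 X196.051 Y95.488
G01 X196.686 Y92.298
G01 X198.493 Y89.593
G01 X201.198 Y87.786
G01 X204.388 Y87.151
G01 X207.578 Y87.786
G01 X210.283 Y89.593
G01 X212.090 Y92.298
G01 X212.725 Y95.488
M5
G0 X224.522 Y124.782
M3 S163
G01 X217.721 Y132.518 F4107
G01 X202.640 Y137.919
G01 X181.680 Y141.762
G01 X157.240 Y144.821
G01 X131.723 Y147.871
G01 X107.529 Y151.686
G01 X87.060 Y157.042
G01 X72.715 Y164.713
M5
G0 X0.000 Y0.000

Since the viewBox matches the mm dimensions, user units are millimetres directly. The only transform is the Y-flip y_m = 201.977 − y_svg.

Shape 1 is a line segment drawn with `<path>`. Its stroke #0000ff means cut at S902, F1662. After flipping Y the toolpath is (76.302,139.453) → (234.651,52.009).

Shape 2 is a rectangle drawn with `<path>`. Its stroke #008000 means engrave at S163, F4107. After flipping Y the toolpath is (132.264,105.694) → (187.977,105.694) → (187.977,53.418) → (132.264,53.418) → (132.264,105.694), returning to the start.

Shape 3 is a open polyline drawn with `<polyline>`. Its stroke #008000 means engrave at S163, F4107. After flipping Y the toolpath is (183.541,153.079) → (123.427,151.871) → (88.237,15.321).

Shape 4 is a rectangle drawn with `<path>`. Its stroke #008000 means engrave at S163, F4107. After flipping Y the toolpath is (12.284,113.330) → (110.231,113.330) → (110.231,31.733) → (12.284,31.733) → (12.284,113.330), returning to the start.

Shape 5 is a rectangle drawn with `<polygon>`. Its stroke #008000 means engrave at S163, F4107. After flipping Y the toolpath is (101.852,109.738) → (108.439,109.738) → (108.439,35.174) → (101.852,35.174) → (101.852,109.738), returning to the start.

Shape 6 is a quadratic bezier drawn with `<path>`. Its stroke #008000 means engrave at S163, F4107. After flipping Y the toolpath is (129.268,112.161) → (128.422,98.898) → (126.416,87.569) → (123.250,78.175) → (118.925,70.715) → (113.441,65.189) → (106.796,61.598) → (98.992,59.941) → (90.029,60.218).

Shape 7 is a circle drawn with `<circle>`. Its stroke #0000ff means cut at S902, F1662. After flipping Y the toolpath is (212.725,95.488) → (212.090,98.678) → (210.283,101.383) → (207.578,103.190) → (204.388,103.825) → (201.198,103.190) → (198.493,101.383) → (196.686,98.678) → (196.051,95.488) → (196.686,92.298) → (198.493,89.593) → (201.198,87.786) → (204.388,87.151) → (207.578,87.786) → (210.283,89.593) → (212.090,92.298) → (212.725,95.488), returning to the start.

Shape 8 is a cubic bezier drawn with `<path>`. Its stroke #008000 means engrave at S163, F4107. After flipping Y the toolpath is (224.522,124.782) → (217.721,132.518) → (202.640,137.919) → (181.680,141.762) → (157.240,144.821) → (131.723,147.871) → (107.529,151.686) → (87.060,157.042) → (72.715,164.713).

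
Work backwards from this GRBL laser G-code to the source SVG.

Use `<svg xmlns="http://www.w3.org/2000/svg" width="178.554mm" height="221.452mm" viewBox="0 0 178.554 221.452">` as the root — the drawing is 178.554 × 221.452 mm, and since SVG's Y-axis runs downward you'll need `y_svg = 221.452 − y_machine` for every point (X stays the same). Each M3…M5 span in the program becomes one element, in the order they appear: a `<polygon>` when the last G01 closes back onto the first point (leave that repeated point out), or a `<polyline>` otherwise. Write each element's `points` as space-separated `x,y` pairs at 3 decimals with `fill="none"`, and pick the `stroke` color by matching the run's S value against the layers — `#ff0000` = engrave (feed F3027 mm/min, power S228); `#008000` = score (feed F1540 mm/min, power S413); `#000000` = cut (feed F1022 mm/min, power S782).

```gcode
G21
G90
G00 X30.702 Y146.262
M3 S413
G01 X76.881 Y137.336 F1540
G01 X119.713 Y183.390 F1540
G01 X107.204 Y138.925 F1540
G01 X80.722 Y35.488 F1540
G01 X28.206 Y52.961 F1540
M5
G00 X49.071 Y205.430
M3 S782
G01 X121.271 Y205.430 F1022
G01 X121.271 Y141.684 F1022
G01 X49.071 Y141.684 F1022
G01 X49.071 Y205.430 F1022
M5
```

<svg xmlns="http://www.w3.org/2000/svg" width="178.554mm" height="221.452mm" viewBox="0 0 178.554 221.452">
  <polyline points="30.702,75.190 76.881,84.116 119.713,38.062 107.204,82.527 80.722,185.964 28.206,168.491" fill="none" stroke="#008000"/>
  <polygon points="49.071,16.022 121.271,16.022 121.271,79.768 49.071,79.768" fill="none" stroke="#000000"/>
</svg>

y_svg = 221.452 − y_m.

[1] S413→`#008000` (score); open run; points: 30.702,75.190 76.881,84.116 119.713,38.062 107.204,82.527 80.722,185.964 28.206,168.491

[2] S782→`#000000` (cut); closed run; points: 49.071,16.022 121.271,16.022 121.271,79.768 49.071,79.768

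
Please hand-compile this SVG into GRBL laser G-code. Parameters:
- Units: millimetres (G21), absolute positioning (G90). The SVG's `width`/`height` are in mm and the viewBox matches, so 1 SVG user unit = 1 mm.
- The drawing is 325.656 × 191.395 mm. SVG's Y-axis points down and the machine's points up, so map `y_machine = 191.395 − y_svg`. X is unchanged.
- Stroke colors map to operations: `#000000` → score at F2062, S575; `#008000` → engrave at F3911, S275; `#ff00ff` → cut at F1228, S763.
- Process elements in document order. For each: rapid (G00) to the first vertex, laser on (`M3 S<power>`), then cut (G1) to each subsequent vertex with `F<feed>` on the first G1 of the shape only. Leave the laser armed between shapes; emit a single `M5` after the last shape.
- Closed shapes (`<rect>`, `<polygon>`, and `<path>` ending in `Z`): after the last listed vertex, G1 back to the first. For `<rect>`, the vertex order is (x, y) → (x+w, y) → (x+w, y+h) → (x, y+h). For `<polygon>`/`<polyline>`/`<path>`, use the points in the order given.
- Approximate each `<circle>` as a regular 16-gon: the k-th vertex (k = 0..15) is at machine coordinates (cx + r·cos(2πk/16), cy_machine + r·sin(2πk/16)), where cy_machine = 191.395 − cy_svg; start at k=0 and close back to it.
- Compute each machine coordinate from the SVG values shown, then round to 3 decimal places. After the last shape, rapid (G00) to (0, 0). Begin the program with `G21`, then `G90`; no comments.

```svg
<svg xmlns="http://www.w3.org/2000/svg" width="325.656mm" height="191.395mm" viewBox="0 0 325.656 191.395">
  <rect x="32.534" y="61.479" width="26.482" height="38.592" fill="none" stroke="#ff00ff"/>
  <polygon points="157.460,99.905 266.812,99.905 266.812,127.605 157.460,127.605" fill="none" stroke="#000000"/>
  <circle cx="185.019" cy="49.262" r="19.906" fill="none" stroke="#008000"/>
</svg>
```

G21
G90
G00 X32.534 Y129.916
M3 S763
G1 X59.016 Y129.916 F1228
G1 X59.016 Y91.324
G1 X32.534 Y91.324
G1 X32.534 Y129.916
G00 X157.460 Y91.490
M3 S575
G1 X266.812 Y91.490 F2062
G1 X266.812 Y63.790
G1 X157.460 Y63.790
G1 X157.460 Y91.490
G00 X204.925 Y142.133
M3 S275
G1 X203.410 Y149.751 F3911
G1 X199.095 Y156.209
G1 X192.637 Y160.524
G1 X185.019 Y162.039
G1 X177.401 Y160.524
G1 X170.943 Y156.209
G1 X166.628 Y149.751
G1 X165.113 Y142.133
G1 X166.628 Y134.515
G1 X170.943 Y128.057
G1 X177.401 Y123.742
G1 X185.019 Y122.227
G1 X192.637 Y123.742
G1 X199.095 Y128.057
G1 X203.410 Y134.515
G1 X204.925 Y142.133
M5
G00 X0.000 Y0.000

viewBox `0 0 325.656 191.395` with mm width/height → 1 unit = 1 mm. Flip: y_m = 191.395 − y_svg.

**Shape 1** — `<rect>` rectangle, stroke `#ff00ff` → cut (S763, F1228). Machine vertices: (32.534,129.916) → (59.016,129.916) → (59.016,91.324) → (32.534,91.324) → (32.534,129.916). Closed: final G1 returns to the first vertex.

**Shape 2** — `<polygon>` rectangle, stroke `#000000` → score (S575, F2062). Machine vertices: (157.460,91.490) → (266.812,91.490) → (266.812,63.790) → (157.460,63.790) → (157.460,91.490). Closed: final G1 returns to the first vertex.

**Shape 3** — `<circle>` circle, stroke `#008000` → engrave (S275, F3911). Machine vertices: (204.925,142.133) → (203.410,149.751) → (199.095,156.209) → (192.637,160.524) → (185.019,162.039) → (177.401,160.524) → (170.943,156.209) → (166.628,149.751) → (165.113,142.133) → (166.628,134.515) → (170.943,128.057) → (177.401,123.742) → (185.019,122.227) → (192.637,123.742) → (199.095,128.057) → (203.410,134.515) → (204.925,142.133). Closed: final G1 returns to the first vertex.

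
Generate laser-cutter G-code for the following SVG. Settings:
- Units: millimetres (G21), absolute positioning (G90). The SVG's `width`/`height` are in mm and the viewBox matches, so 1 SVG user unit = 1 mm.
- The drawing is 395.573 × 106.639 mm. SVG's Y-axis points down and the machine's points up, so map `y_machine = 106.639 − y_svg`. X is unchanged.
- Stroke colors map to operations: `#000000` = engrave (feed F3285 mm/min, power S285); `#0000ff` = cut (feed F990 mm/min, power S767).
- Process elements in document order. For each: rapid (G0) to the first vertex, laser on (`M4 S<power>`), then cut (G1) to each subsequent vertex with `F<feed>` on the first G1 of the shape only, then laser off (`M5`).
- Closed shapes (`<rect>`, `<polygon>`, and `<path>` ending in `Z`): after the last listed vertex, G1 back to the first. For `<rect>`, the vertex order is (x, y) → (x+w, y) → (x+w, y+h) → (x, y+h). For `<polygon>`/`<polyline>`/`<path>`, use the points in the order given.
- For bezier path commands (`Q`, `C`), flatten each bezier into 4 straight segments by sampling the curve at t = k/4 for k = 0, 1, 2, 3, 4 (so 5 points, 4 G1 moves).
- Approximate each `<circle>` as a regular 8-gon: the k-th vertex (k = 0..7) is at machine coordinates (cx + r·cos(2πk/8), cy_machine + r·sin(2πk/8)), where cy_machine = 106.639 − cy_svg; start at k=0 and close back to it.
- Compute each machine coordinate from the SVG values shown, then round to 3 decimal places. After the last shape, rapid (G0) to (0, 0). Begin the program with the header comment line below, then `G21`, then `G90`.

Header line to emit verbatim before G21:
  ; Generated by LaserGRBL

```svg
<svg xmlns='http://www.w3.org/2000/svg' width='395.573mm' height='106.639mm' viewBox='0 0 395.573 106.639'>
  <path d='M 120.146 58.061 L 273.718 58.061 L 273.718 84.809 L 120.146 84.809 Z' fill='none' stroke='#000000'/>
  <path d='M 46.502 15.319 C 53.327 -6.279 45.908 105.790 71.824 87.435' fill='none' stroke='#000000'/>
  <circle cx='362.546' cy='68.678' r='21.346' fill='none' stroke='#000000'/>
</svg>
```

1 u = 1 mm; y_m = 106.639 − y.

[1] `<path>` rectangle, #000000→engrave S285 F3285: (120.146,48.578) → (273.718,48.578) → (273.718,21.830) → (120.146,21.830) → (120.146,48.578) (closed)

[2] `<path>` cubic bezier, #000000→engrave S285 F3285: (46.502,91.320) → (49.693,86.582) → (52.004,56.478) → (57.894,25.766) → (71.824,19.204)

[3] `<circle>` circle, #000000→engrave S285 F3285: (383.892,37.961) → (377.640,53.055) → (362.546,59.307) → (347.452,53.055) → (341.200,37.961) → (347.452,22.867) → (362.546,16.615) → (377.640,22.867) → (383.892,37.961) (closed)

; Generated by LaserGRBL
G21
G90
G0 X120.146 Y48.578
M4 S285
G1 X273.718 Y48.578 F3285
G1 X273.718 Y21.830
G1 X120.146 Y21.830
G1 X120.146 Y48.578
M5
G0 X46.502 Y91.320
M4 S285
G1 X49.693 Y86.582 F3285
G1 X52.004 Y56.478
G1 X57.894 Y25.766
G1 X71.824 Y19.204
M5
G0 X383.892 Y37.961
M4 S285
G1 X377.640 Y53.055 F3285
G1 X362.546 Y59.307
G1 X347.452 Y53.055
G1 X341.200 Y37.961
G1 X347.452 Y22.867
G1 X362.546 Y16.615
G1 X377.640 Y22.867
G1 X383.892 Y37.961
M5
G0 X0.000 Y0.000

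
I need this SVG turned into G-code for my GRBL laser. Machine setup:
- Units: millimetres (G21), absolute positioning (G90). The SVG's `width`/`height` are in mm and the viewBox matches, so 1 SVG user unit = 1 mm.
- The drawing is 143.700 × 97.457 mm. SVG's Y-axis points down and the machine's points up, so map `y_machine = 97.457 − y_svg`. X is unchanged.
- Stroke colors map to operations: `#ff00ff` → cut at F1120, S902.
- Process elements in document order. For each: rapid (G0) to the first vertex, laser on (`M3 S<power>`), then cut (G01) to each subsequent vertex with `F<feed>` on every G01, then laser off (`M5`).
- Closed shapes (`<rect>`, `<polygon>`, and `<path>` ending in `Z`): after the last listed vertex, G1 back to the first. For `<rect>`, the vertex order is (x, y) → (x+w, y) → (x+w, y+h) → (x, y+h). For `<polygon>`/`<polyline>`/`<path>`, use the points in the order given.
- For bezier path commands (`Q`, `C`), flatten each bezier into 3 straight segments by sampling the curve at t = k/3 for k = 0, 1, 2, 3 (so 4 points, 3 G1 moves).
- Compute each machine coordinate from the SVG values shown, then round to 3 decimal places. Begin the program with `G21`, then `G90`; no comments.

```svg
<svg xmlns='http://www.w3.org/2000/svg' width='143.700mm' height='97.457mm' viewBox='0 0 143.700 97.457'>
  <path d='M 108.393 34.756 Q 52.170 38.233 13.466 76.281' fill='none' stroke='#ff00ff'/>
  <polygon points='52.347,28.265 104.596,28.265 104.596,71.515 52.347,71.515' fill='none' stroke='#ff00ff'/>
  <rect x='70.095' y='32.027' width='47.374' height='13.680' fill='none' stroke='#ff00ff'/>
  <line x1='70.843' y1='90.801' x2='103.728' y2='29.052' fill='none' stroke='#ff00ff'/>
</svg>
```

G21
G90
G0 X108.393 Y62.701
M3 S902
G01 X72.858 Y56.542 F1120
G01 X41.215 Y42.700 F1120
G01 X13.466 Y21.176 F1120
M5
G0 X52.347 Y69.192
M3 S902
G01 X104.596 Y69.192 F1120
G01 X104.596 Y25.942 F1120
G01 X52.347 Y25.942 F1120
G01 X52.347 Y69.192 F1120
M5
G0 X70.095 Y65.430
M3 S902
G01 X117.469 Y65.430 F1120
G01 X117.469 Y51.750 F1120
G01 X70.095 Y51.750 F1120
G01 X70.095 Y65.430 F1120
M5
G0 X70.843 Y6.656
M3 S902
G01 X103.728 Y68.405 F1120
M5

Since the viewBox matches the mm dimensions, user units are millimetres directly. The only transform is the Y-flip y_m = 97.457 − y_svg.

Shape 1 is a quadratic bezier drawn with `<path>`. Its stroke #ff00ff means cut at S902, F1120. After flipping Y the toolpath is (108.393,62.701) → (72.858,56.542) → (41.215,42.700) → (13.466,21.176).

Shape 2 is a rectangle drawn with `<polygon>`. Its stroke #ff00ff means cut at S902, F1120. After flipping Y the toolpath is (52.347,69.192) → (104.596,69.192) → (104.596,25.942) → (52.347,25.942) → (52.347,69.192), returning to the start.

Shape 3 is a rectangle drawn with `<rect>`. Its stroke #ff00ff means cut at S902, F1120. After flipping Y the toolpath is (70.095,65.430) → (117.469,65.430) → (117.469,51.750) → (70.095,51.750) → (70.095,65.430), returning to the start.

Shape 4 is a line segment drawn with `<line>`. Its stroke #ff00ff means cut at S902, F1120. After flipping Y the toolpath is (70.843,6.656) → (103.728,68.405).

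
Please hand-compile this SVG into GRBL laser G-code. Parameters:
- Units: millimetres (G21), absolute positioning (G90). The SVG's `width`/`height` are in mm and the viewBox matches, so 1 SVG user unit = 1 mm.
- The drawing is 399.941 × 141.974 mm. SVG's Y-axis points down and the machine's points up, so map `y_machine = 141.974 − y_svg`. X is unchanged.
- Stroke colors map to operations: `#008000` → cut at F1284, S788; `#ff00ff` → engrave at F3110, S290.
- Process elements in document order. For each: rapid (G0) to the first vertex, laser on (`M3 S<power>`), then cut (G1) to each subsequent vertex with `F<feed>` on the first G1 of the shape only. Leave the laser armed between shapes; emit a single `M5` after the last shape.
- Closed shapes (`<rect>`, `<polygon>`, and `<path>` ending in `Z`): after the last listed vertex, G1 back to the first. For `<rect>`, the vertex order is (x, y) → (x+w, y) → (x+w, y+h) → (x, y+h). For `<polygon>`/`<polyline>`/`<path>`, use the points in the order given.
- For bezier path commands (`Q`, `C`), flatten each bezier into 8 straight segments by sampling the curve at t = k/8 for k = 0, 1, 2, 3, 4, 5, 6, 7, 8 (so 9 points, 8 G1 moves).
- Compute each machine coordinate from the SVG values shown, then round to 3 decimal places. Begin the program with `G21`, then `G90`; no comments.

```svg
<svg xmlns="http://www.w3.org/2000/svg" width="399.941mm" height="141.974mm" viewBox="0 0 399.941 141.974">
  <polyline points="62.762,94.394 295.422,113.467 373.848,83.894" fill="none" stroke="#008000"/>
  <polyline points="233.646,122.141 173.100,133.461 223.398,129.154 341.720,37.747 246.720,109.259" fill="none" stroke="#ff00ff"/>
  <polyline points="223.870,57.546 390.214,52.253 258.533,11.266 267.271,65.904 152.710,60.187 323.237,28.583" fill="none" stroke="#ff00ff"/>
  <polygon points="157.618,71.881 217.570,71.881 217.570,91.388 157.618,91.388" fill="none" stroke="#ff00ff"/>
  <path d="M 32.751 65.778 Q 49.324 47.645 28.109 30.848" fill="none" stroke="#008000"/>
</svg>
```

G21
G90
G0 X62.762 Y47.580
M3 S788
G1 X295.422 Y28.507 F1284
G1 X373.848 Y58.080
G0 X233.646 Y19.833
M3 S290
G1 X173.100 Y8.513 F3110
G1 X223.398 Y12.820
G1 X341.720 Y104.227
G1 X246.720 Y32.715
G0 X223.870 Y84.428
M3 S290
G1 X390.214 Y89.721 F3110
G1 X258.533 Y130.708
G1 X267.271 Y76.070
G1 X152.710 Y81.787
G1 X323.237 Y113.391
G0 X157.618 Y70.093
M3 S290
G1 X217.570 Y70.093 F3110
G1 X217.570 Y50.586
G1 X157.618 Y50.586
G1 X157.618 Y70.093
G0 X32.751 Y76.196
M3 S788
G1 X36.304 Y80.708 F1284
G1 X38.676 Y85.179
G1 X39.867 Y89.608
G1 X39.877 Y93.995
G1 X38.706 Y98.340
G1 X36.355 Y102.644
G1 X32.822 Y106.906
G1 X28.109 Y111.126
M5

viewBox `0 0 399.941 141.974` with mm width/height → 1 unit = 1 mm. Flip: y_m = 141.974 − y_svg.

**Shape 1** — `<polyline>` open polyline, stroke `#008000` → cut (S788, F1284). Machine vertices: (62.762,47.580) → (295.422,28.507) → (373.848,58.080). Open path.

**Shape 2** — `<polyline>` open polyline, stroke `#ff00ff` → engrave (S290, F3110). Machine vertices: (233.646,19.833) → (173.100,8.513) → (223.398,12.820) → (341.720,104.227) → (246.720,32.715). Open path.

**Shape 3** — `<polyline>` open polyline, stroke `#ff00ff` → engrave (S290, F3110). Machine vertices: (223.870,84.428) → (390.214,89.721) → (258.533,130.708) → (267.271,76.070) → (152.710,81.787) → (323.237,113.391). Open path.

**Shape 4** — `<polygon>` rectangle, stroke `#ff00ff` → engrave (S290, F3110). Machine vertices: (157.618,70.093) → (217.570,70.093) → (217.570,50.586) → (157.618,50.586) → (157.618,70.093). Closed: final G1 returns to the first vertex.

**Shape 5** — `<path>` quadratic bezier, stroke `#008000` → cut (S788, F1284). Control points (SVG): P0=(32.751,65.778), P1=(49.324,47.645), P2=(28.109,30.848); sampled at t=k/8. Machine vertices: (32.751,76.196) → (36.304,80.708) → (38.676,85.179) → (39.867,89.608) → (39.877,93.995) → (38.706,98.340) → (36.355,102.644) → (32.822,106.906) → (28.109,111.126). Open path.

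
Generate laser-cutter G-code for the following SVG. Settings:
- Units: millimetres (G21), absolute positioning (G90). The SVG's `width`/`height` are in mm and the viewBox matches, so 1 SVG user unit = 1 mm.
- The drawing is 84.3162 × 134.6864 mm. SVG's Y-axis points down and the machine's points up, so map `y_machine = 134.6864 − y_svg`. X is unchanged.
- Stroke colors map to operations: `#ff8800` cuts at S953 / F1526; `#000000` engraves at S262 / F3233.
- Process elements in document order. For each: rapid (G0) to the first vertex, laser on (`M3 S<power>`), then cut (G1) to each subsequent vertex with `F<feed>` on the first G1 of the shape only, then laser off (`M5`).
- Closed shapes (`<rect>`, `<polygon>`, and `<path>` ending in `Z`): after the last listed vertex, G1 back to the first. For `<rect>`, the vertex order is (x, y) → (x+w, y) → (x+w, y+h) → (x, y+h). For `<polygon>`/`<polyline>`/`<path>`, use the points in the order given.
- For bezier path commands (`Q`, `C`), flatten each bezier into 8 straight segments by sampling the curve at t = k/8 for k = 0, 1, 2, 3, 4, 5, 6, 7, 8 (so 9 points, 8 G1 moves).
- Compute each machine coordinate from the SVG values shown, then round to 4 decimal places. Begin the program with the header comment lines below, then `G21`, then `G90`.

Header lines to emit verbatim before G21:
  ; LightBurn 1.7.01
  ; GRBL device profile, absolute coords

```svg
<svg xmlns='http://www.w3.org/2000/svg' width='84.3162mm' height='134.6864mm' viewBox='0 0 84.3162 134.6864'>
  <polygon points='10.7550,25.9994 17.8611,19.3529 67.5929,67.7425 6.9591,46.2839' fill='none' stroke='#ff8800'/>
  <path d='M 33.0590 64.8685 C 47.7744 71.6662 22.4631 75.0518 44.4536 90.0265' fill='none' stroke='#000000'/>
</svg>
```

; LightBurn 1.7.01
; GRBL device profile, absolute coords
G21
G90
G0 X10.7550 Y108.6870
M3 S953
G1 X17.8611 Y115.3335 F1526
G1 X67.5929 Y66.9439
G1 X6.9591 Y88.4025
G1 X10.7550 Y108.6870
M5
G0 X33.0590 Y69.8179
M3 S262
G1 X36.8716 Y67.3994 F3233
G1 X37.9551 Y65.1250
G1 X37.3328 Y62.8189
G1 X36.0281 Y60.3053
G1 X35.0645 Y57.4084
G1 X35.4653 Y53.9524
G1 X38.2539 Y49.7615
G1 X44.4536 Y44.6599
M5

Since the viewBox matches the mm dimensions, user units are millimetres directly. The only transform is the Y-flip y_m = 134.6864 − y_svg.

Shape 1 is a closed polygon drawn with `<polygon>`. Its stroke #ff8800 means cut at S953, F1526. After flipping Y the toolpath is (10.7550,108.6870) → (17.8611,115.3335) → (67.5929,66.9439) → (6.9591,88.4025) → (10.7550,108.6870), returning to the start.

Shape 2 is a cubic bezier drawn with `<path>`. Its stroke #000000 means engrave at S262, F3233. After flipping Y the toolpath is (33.0590,69.8179) → (36.8716,67.3994) → (37.9551,65.1250) → (37.3328,62.8189) → (36.0281,60.3053) → (35.0645,57.4084) → (35.4653,53.9524) → (38.2539,49.7615) → (44.4536,44.6599).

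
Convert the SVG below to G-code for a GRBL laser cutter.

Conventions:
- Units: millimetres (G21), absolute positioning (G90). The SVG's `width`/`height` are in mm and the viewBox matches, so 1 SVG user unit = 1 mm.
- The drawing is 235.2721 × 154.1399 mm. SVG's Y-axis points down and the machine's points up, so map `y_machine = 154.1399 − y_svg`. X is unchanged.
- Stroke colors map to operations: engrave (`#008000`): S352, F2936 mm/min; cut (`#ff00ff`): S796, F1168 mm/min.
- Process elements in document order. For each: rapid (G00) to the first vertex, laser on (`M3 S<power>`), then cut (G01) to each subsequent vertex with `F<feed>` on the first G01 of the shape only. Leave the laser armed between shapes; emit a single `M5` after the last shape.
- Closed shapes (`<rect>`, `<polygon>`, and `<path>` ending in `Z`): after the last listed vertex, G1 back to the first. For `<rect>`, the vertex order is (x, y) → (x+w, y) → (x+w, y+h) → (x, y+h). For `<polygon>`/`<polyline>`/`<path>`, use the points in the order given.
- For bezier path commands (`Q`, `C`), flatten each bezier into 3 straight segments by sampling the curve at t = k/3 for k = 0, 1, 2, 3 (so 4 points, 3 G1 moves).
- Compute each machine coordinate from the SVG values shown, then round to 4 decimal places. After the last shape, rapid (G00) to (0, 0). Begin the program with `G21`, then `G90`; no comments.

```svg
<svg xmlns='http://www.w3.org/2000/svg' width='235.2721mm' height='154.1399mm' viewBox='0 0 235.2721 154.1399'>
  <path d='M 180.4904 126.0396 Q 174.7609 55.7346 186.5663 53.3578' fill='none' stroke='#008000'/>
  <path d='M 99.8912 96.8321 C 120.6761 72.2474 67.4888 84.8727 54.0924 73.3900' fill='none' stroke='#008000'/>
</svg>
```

G21
G90
G00 X180.4904 Y28.1003
M3 S352
G01 X178.6191 Y67.4227 F2936
G01 X180.6444 Y91.6500
G01 X186.5663 Y100.7821
G00 X99.8912 Y57.3078
M3 S352
G01 X100.2321 Y71.7602 F2936
G01 X76.5390 Y75.0322
G01 X54.0924 Y80.7499
M5
G00 X0.0000 Y0.0000

Since the viewBox matches the mm dimensions, user units are millimetres directly. The only transform is the Y-flip y_m = 154.1399 − y_svg.

Shape 1 is a quadratic bezier drawn with `<path>`. Its stroke #008000 means engrave at S352, F2936. After flipping Y the toolpath is (180.4904,28.1003) → (178.6191,67.4227) → (180.6444,91.6500) → (186.5663,100.7821).

Shape 2 is a cubic bezier drawn with `<path>`. Its stroke #008000 means engrave at S352, F2936. After flipping Y the toolpath is (99.8912,57.3078) → (100.2321,71.7602) → (76.5390,75.0322) → (54.0924,80.7499).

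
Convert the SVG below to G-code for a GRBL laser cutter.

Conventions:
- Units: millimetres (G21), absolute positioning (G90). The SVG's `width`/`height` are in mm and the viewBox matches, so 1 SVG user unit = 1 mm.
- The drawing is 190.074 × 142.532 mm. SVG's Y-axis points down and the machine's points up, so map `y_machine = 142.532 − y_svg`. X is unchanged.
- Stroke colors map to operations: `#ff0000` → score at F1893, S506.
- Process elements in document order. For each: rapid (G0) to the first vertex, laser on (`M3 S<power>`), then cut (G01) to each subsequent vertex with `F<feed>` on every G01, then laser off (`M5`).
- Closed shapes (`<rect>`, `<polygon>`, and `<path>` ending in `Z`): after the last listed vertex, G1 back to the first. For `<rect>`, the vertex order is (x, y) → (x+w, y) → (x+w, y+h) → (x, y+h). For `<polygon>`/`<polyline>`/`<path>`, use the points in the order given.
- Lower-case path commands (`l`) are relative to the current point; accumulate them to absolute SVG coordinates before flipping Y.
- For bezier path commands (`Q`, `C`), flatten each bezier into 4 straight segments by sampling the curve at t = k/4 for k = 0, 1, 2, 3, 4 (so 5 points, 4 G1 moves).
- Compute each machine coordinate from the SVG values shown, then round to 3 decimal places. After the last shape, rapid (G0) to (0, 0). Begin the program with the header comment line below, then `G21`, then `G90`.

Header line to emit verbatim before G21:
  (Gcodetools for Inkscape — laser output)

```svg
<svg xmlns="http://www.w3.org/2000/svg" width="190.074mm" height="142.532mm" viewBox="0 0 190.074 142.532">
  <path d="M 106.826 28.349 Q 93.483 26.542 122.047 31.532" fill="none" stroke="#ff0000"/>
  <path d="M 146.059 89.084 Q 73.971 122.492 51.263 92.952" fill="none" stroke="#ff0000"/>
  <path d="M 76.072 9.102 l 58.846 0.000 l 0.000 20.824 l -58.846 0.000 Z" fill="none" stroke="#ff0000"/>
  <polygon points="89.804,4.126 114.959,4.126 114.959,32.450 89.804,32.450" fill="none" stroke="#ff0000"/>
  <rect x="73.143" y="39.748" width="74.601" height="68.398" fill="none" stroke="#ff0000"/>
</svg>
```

(Gcodetools for Inkscape — laser output)
G21
G90
G0 X106.826 Y114.183
M3 S506
G01 X102.774 Y114.662 F1893
G01 X103.960 Y114.291 F1893
G01 X110.384 Y113.070 F1893
G01 X122.047 Y111.000 F1893
M5
G0 X146.059 Y53.448
M3 S506
G01 X113.101 Y40.678 F1893
G01 X86.316 Y35.777 F1893
G01 X65.703 Y38.744 F1893
G01 X51.263 Y49.580 F1893
M5
G0 X76.072 Y133.430
M3 S506
G01 X134.918 Y133.430 F1893
G01 X134.918 Y112.606 F1893
G01 X76.072 Y112.606 F1893
G01 X76.072 Y133.430 F1893
M5
G0 X89.804 Y138.406
M3 S506
G01 X114.959 Y138.406 F1893
G01 X114.959 Y110.082 F1893
G01 X89.804 Y110.082 F1893
G01 X89.804 Y138.406 F1893
M5
G0 X73.143 Y102.784
M3 S506
G01 X147.744 Y102.784 F1893
G01 X147.744 Y34.386 F1893
G01 X73.143 Y34.386 F1893
G01 X73.143 Y102.784 F1893
M5
G0 X0.000 Y0.000

Since the viewBox matches the mm dimensions, user units are millimetres directly. The only transform is the Y-flip y_m = 142.532 − y_svg.

Shape 1 is a quadratic bezier drawn with `<path>`. Its stroke #ff0000 means score at S506, F1893. After flipping Y the toolpath is (106.826,114.183) → (102.774,114.662) → (103.960,114.291) → (110.384,113.070) → (122.047,111.000).

Shape 2 is a quadratic bezier drawn with `<path>`. Its stroke #ff0000 means score at S506, F1893. After flipping Y the toolpath is (146.059,53.448) → (113.101,40.678) → (86.316,35.777) → (65.703,38.744) → (51.263,49.580).

Shape 3 is a rectangle drawn with `<path>`. Its stroke #ff0000 means score at S506, F1893. After flipping Y the toolpath is (76.072,133.430) → (134.918,133.430) → (134.918,112.606) → (76.072,112.606) → (76.072,133.430), returning to the start.

Shape 4 is a rectangle drawn with `<polygon>`. Its stroke #ff0000 means score at S506, F1893. After flipping Y the toolpath is (89.804,138.406) → (114.959,138.406) → (114.959,110.082) → (89.804,110.082) → (89.804,138.406), returning to the start.

Shape 5 is a rectangle drawn with `<rect>`. Its stroke #ff0000 means score at S506, F1893. After flipping Y the toolpath is (73.143,102.784) → (147.744,102.784) → (147.744,34.386) → (73.143,34.386) → (73.143,102.784), returning to the start.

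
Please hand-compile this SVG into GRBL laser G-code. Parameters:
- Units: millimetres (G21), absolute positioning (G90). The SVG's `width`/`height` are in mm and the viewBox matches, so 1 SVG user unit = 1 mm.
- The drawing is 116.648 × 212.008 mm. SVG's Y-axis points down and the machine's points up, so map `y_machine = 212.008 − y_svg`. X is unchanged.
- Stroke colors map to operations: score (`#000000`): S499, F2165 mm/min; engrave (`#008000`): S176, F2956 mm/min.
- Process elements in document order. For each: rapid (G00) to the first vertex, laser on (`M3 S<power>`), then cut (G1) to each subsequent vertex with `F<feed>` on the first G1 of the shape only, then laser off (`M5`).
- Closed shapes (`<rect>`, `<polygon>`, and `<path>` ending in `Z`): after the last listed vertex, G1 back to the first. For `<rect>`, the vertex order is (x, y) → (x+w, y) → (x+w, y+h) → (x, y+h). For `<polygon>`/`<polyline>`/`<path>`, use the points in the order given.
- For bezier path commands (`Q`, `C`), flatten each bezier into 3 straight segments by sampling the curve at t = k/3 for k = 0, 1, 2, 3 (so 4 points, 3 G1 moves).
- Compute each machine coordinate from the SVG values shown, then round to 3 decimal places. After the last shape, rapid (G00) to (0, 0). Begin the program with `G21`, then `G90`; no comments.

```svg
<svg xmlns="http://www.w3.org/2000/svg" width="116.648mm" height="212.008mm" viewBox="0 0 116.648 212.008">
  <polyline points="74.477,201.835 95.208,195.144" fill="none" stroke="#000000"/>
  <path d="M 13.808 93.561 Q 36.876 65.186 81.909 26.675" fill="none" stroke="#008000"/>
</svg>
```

1 u = 1 mm; y_m = 212.008 − y.

[1] `<polyline>` line segment, #000000→score S499 F2165: (74.477,10.173) → (95.208,16.864)

[2] `<path>` quadratic bezier, #008000→engrave S176 F2956: (13.808,118.447) → (31.627,138.490) → (54.328,160.785) → (81.909,185.333)

G21
G90
G00 X74.477 Y10.173
M3 S499
G1 X95.208 Y16.864 F2165
M5
G00 X13.808 Y118.447
M3 S176
G1 X31.627 Y138.490 F2956
G1 X54.328 Y160.785
G1 X81.909 Y185.333
M5
G00 X0.000 Y0.000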